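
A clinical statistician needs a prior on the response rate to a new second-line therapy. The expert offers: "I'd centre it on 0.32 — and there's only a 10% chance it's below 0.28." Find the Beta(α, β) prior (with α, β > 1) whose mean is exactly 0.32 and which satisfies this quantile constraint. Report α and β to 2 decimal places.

α ≈ 70.07, β ≈ 148.89

With mean 0.32 fixed, write α = 0.32s, β = 0.68s where s = α+β.
Need P(θ < 0.28) = 0.1 under Beta(0.32s, 0.68s). Normal approximation: (q−m)/√(m(1−m)/s) ≈ z_{0.1} = -1.28, so s ≈ 0.32·0.68·(-1.28)²/(0.28−0.32)² = 223.4.
At s = 223.4: P(θ<0.28) ≈ 0.098. Adjusting to match 0.1 gives s ≈ 218.96.
So α = 0.32·218.96 ≈ 70.07, β = 0.68·218.96 ≈ 148.89.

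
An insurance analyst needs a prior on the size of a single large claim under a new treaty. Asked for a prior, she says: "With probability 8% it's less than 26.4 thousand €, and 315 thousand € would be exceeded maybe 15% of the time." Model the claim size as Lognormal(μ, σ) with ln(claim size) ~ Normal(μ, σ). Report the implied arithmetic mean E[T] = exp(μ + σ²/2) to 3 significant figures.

If T ~ Lognormal(μ,σ) then ln T ~ Normal(μ,σ), so the p-quantile of ln T is μ + z_p·σ.
ln(26.4) = 3.273 and ln(315) = 5.753; z_{0.08} = -1.405, z_{0.85} = 1.036.
σ = (5.753 − 3.273)/(1.036 − (-1.405)) = 1.015.
μ = 3.273 − (-1.405)·1.015 = 4.700.
E[T] = exp(μ + σ²/2) = exp(4.700 + 0.5156) = 184 thousand €.

E[T] ≈ 184 thousand €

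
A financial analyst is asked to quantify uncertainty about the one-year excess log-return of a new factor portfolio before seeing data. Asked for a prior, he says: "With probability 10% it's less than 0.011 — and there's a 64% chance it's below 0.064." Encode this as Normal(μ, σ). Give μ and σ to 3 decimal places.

μ = 0.052, σ = 0.032

For Normal(μ,σ), the p-quantile is μ + z_p·σ. Here z_{0.1} = -1.282, z_{0.64} = 0.3585.
So 0.011 = μ − 1.282σ and 0.064 = μ + 0.3585σ.
Subtracting: σ = (0.064 − 0.011)/(0.3585 − (-1.282)) = 0.032.
Then μ = 0.011 − (-1.282)·0.032 = 0.052.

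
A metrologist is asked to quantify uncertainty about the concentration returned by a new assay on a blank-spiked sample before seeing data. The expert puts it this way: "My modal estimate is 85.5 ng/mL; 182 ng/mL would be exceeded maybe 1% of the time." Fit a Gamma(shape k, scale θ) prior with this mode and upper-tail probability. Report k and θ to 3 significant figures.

Gamma(k,θ) with k>1 has mode (k−1)θ, so θ = 85.5/(k−1).
Need P(X < 182) = 0.99 with θ tied to k this way. Start at k = 2, θ = 85.5: P(X<182) ≈ 0.628.
Too low — raise k to concentrate. Iterating converges to k ≈ 9.5.
Then θ = 85.5/(9.5−1) ≈ 10.1.

k ≈ 9.5, θ ≈ 10.1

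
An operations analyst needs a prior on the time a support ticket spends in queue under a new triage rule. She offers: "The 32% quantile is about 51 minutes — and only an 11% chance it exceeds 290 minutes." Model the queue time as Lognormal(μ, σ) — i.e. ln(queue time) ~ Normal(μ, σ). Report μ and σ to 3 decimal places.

μ ≈ 4.412, σ ≈ 1.026

If T ~ Lognormal(μ,σ) then ln T ~ Normal(μ,σ), so the p-quantile of ln T is μ + z_p·σ.
ln(51) = 3.932 and ln(290) = 5.67; z_{0.32} = -0.4677, z_{0.89} = 1.227.
σ = (5.67 − 3.932)/(1.227 − (-0.4677)) = 1.026.
μ = 3.932 − (-0.4677)·1.026 = 4.412.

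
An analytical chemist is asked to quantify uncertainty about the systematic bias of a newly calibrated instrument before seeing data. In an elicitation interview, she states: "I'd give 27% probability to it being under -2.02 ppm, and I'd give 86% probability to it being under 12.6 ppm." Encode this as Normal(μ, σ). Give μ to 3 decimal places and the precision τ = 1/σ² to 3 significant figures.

For Normal(μ,σ), the p-quantile is μ + z_p·σ. Here z_{0.27} = -0.6128, z_{0.86} = 1.08.
So -2.02 = μ − 0.6128σ and 12.6 = μ + 1.08σ.
Subtracting: σ = (12.6 − -2.02)/(1.08 − (-0.6128)) = 8.635.
Then μ = -2.02 − (-0.6128)·8.635 = 3.272.
Precision τ = 1/σ² = 1/8.635² = 0.0134.

μ = 3.272, τ = 0.0134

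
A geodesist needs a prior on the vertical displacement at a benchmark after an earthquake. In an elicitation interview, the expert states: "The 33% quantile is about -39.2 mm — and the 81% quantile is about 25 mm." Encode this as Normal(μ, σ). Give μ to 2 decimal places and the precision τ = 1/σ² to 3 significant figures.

The p-quantile of Normal(μ,σ) is μ + z_p·σ, with z_{0.33} = -0.4399 and z_{0.81} = 0.8779.
Eliminate σ: μ = (z₂·x₁ − z₁·x₂)/(z₂ − z₁) = (0.8779·-39.2 − (-0.4399)·25)/1.318 = -17.77.
Then σ = (x₂ − x₁)/(z₂ − z₁) = (25 − -39.2)/1.318 = 48.72.
Precision τ = 1/σ² = 1/48.72² = 0.000421.

μ = -17.77, τ = 0.000421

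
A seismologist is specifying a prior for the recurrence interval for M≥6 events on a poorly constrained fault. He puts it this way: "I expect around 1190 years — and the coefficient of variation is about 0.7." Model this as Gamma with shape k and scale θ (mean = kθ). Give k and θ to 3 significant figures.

k ≈ 2.04, θ ≈ 583

For Gamma(k, scale θ): mean = kθ, variance = kθ², so CV = 1/√k.
CV = 0.7, hence k = 1/CV² = 2.04.
Then θ = mean/k = 1190/2.04 = 583.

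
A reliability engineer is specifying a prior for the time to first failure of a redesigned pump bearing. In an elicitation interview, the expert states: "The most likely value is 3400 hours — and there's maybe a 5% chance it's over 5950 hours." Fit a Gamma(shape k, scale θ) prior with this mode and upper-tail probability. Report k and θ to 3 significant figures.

Gamma(k,θ) with k>1 has mode (k−1)θ, so θ = 3400/(k−1).
Need P(X < 5950) = 0.95 with θ tied to k this way. Start at k = 2, θ = 3400: P(X<5950) ≈ 0.522.
Too low — raise k to concentrate. Iterating converges to k ≈ 9.91.
Then θ = 3400/(9.91−1) ≈ 382.

k ≈ 9.91, θ ≈ 382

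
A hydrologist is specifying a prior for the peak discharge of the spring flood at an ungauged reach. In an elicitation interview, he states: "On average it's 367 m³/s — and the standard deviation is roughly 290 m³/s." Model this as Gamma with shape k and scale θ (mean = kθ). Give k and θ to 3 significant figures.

For Gamma(k, scale θ): mean = kθ, variance = kθ², so CV = 1/√k.
CV = SD/mean = 290/367 = 0.7902, hence k = 1/CV² = 1.6.
Then θ = mean/k = 367/1.6 = 229.

k ≈ 1.6, θ ≈ 229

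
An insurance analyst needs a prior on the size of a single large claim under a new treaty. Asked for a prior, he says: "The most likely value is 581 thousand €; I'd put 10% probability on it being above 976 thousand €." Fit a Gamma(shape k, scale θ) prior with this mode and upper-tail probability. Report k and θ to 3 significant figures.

k ≈ 8.03, θ ≈ 82.7

Gamma(k,θ) with k>1 has mode (k−1)θ, so θ = 581/(k−1).
Need P(X < 976) = 0.9 with θ tied to k this way. Start at k = 2, θ = 581: P(X<976) ≈ 0.500.
Too low — raise k to concentrate. Iterating converges to k ≈ 8.03.
Then θ = 581/(8.03−1) ≈ 82.7.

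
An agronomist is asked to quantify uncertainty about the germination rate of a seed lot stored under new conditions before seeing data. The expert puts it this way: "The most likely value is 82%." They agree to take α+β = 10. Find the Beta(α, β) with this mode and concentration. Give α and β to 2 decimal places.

α = 7.56, β = 2.44

For α,β > 1 the Beta mode is (α−1)/(α+β−2). With α+β = 10, the mode is (α−1)/8.
Set (α−1)/8 = 0.82 → α = 1 + 0.82·8 = 7.56.
β = 10 − α = 2.44.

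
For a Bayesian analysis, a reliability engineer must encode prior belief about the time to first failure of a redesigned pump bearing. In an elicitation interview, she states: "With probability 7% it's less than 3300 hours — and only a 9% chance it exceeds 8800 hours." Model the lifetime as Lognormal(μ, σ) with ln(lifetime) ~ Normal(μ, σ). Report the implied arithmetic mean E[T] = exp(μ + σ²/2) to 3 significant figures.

E[T] ≈ 5860 hours

If T ~ Lognormal(μ,σ) then ln T ~ Normal(μ,σ), so the p-quantile of ln T is μ + z_p·σ.
ln(3300) = 8.102 and ln(8800) = 9.083; z_{0.07} = -1.476, z_{0.91} = 1.341.
σ = (9.083 − 8.102)/(1.341 − (-1.476)) = 0.348.
μ = 8.102 − (-1.476)·0.348 = 8.616.
E[T] = exp(μ + σ²/2) = exp(8.616 + 0.0606) = 5860 hours.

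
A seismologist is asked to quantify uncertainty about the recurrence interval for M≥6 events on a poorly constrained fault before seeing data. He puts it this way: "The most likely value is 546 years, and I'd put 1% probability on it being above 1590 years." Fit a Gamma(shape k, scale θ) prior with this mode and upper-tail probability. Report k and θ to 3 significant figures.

Gamma(k,θ) with k>1 has mode (k−1)θ, so θ = 546/(k−1).
Need P(X < 1590) = 0.99 with θ tied to k this way. Start at k = 2, θ = 546: P(X<1590) ≈ 0.787.
Too low — raise k to concentrate. Iterating converges to k ≈ 4.97.
Then θ = 546/(4.97−1) ≈ 138.

k ≈ 4.97, θ ≈ 138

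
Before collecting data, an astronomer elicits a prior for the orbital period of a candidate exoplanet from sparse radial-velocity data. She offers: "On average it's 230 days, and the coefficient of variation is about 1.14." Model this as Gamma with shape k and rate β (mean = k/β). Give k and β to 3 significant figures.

For Gamma(k, rate β): mean = k/β, variance = k/β², so CV = 1/√k.
CV = 1.14, hence k = 1/CV² = 0.769.
Then β = k/mean = 0.769/230 = 0.00335.

k ≈ 0.769, β ≈ 0.00335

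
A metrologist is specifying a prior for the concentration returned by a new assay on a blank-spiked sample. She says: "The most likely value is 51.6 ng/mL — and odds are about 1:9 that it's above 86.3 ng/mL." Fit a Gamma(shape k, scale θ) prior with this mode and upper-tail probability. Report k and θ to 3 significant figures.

k ≈ 8.14, θ ≈ 7.22

Gamma(k,θ) with k>1 has mode (k−1)θ, so θ = 51.6/(k−1).
Need P(X < 86.3) = 0.9 with θ tied to k this way. Start at k = 2, θ = 51.6: P(X<86.3) ≈ 0.498.
Too low — raise k to concentrate. Iterating converges to k ≈ 8.14.
Then θ = 51.6/(8.14−1) ≈ 7.22.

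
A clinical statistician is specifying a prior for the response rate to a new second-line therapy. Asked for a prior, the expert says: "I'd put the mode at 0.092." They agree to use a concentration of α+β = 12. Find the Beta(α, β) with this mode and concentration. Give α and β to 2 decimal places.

α = 1.92, β = 10.08

For α,β > 1 the Beta mode is (α−1)/(α+β−2). With α+β = 12, the mode is (α−1)/10.
Set (α−1)/10 = 0.092 → α = 1 + 0.092·10 = 1.92.
β = 12 − α = 10.08.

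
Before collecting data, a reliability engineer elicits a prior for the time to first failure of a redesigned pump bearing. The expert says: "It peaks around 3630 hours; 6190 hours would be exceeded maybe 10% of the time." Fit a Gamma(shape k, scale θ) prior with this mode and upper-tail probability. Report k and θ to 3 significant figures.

Gamma(k,θ) with k>1 has mode (k−1)θ, so θ = 3630/(k−1).
Need P(X < 6190) = 0.9 with θ tied to k this way. Start at k = 2, θ = 3630: P(X<6190) ≈ 0.508.
Too low — raise k to concentrate. Iterating converges to k ≈ 7.65.
Then θ = 3630/(7.65−1) ≈ 546.

k ≈ 7.65, θ ≈ 546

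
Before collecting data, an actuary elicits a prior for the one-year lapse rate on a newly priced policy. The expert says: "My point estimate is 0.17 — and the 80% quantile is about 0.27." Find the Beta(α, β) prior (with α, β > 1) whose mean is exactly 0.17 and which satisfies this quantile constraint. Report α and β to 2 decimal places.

With mean 0.17 fixed, write α = 0.17s, β = 0.83s where s = α+β.
Need P(θ < 0.27) = 0.8 under Beta(0.17s, 0.83s). Normal approximation: (q−m)/√(m(1−m)/s) ≈ z_{0.8} = 0.842, so s ≈ 0.17·0.83·(0.842)²/(0.27−0.17)² = 10.0.
At s = 10.0: P(θ<0.27) ≈ 0.819. Adjusting to match 0.8 gives s ≈ 7.65.
So α = 0.17·7.65 ≈ 1.30, β = 0.83·7.65 ≈ 6.35.

α ≈ 1.30, β ≈ 6.35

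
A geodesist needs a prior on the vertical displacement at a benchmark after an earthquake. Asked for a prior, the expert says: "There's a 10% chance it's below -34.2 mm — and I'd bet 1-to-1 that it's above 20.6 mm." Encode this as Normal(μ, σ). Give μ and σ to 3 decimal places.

μ = 20.600, σ = 42.761

The p-quantile of Normal(μ,σ) is μ + z_p·σ, with z_{0.1} = -1.282 and z_{0.5} = 0.
Eliminate σ: μ = (z₂·x₁ − z₁·x₂)/(z₂ − z₁) = (0·-34.2 − (-1.282)·20.6)/1.282 = 20.600.
Then σ = (x₂ − x₁)/(z₂ − z₁) = (20.6 − -34.2)/1.282 = 42.761.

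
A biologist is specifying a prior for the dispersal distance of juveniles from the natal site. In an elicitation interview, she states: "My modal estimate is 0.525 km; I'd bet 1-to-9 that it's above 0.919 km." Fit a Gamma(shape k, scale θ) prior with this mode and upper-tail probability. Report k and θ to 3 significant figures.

k ≈ 7.06, θ ≈ 0.0867

Gamma(k,θ) with k>1 has mode (k−1)θ, so θ = 0.525/(k−1).
Need P(X < 0.919) = 0.9 with θ tied to k this way. Start at k = 2, θ = 0.525: P(X<0.919) ≈ 0.522.
Too low — raise k to concentrate. Iterating converges to k ≈ 7.06.
Then θ = 0.525/(7.06−1) ≈ 0.0867.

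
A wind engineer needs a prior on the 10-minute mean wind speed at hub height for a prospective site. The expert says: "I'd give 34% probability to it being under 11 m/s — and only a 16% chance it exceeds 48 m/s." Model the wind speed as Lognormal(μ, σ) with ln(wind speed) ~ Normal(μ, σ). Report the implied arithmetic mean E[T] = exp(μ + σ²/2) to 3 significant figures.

E[T] ≈ 29.3 m/s

If T ~ Lognormal(μ,σ) then ln T ~ Normal(μ,σ), so the p-quantile of ln T is μ + z_p·σ.
ln(11) = 2.398 and ln(48) = 3.871; z_{0.34} = -0.4125, z_{0.84} = 0.9945.
σ = (3.871 − 2.398)/(0.9945 − (-0.4125)) = 1.047.
μ = 2.398 − (-0.4125)·1.047 = 2.830.
E[T] = exp(μ + σ²/2) = exp(2.830 + 0.5483) = 29.3 m/s.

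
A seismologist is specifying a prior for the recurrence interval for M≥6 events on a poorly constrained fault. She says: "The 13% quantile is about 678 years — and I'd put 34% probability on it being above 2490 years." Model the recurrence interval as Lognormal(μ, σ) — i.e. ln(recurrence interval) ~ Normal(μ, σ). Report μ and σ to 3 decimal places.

μ ≈ 7.471, σ ≈ 0.845

If T ~ Lognormal(μ,σ) then ln T ~ Normal(μ,σ), so the p-quantile of ln T is μ + z_p·σ.
ln(678) = 6.519 and ln(2490) = 7.82; z_{0.13} = -1.126, z_{0.66} = 0.4125.
σ = (7.82 − 6.519)/(0.4125 − (-1.126)) = 0.845.
μ = 6.519 − (-1.126)·0.845 = 7.471.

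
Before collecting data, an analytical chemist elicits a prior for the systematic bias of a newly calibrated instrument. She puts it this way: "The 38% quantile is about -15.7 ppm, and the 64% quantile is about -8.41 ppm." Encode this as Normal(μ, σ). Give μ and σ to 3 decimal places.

The p-quantile of Normal(μ,σ) is μ + z_p·σ, with z_{0.38} = -0.3055 and z_{0.64} = 0.3585.
Eliminate σ: μ = (z₂·x₁ − z₁·x₂)/(z₂ − z₁) = (0.3585·-15.7 − (-0.3055)·-8.41)/0.6639 = -12.346.
Then σ = (x₂ − x₁)/(z₂ − z₁) = (-8.41 − -15.7)/0.6639 = 10.980.

μ = -12.346, σ = 10.980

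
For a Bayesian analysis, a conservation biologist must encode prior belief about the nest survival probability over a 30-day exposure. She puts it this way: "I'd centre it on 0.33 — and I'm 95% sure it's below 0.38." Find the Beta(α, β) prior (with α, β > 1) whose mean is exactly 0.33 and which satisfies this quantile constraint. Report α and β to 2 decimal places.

With mean 0.33 fixed, write α = 0.33s, β = 0.67s where s = α+β.
Need P(θ < 0.38) = 0.95 under Beta(0.33s, 0.67s). Normal approximation: (q−m)/√(m(1−m)/s) ≈ z_{0.95} = 1.64, so s ≈ 0.33·0.67·(1.64)²/(0.38−0.33)² = 239.3.
At s = 239.3: P(θ<0.38) ≈ 0.948. Adjusting to match 0.95 gives s ≈ 246.01.
So α = 0.33·246.01 ≈ 81.18, β = 0.67·246.01 ≈ 164.83.

α ≈ 81.18, β ≈ 164.83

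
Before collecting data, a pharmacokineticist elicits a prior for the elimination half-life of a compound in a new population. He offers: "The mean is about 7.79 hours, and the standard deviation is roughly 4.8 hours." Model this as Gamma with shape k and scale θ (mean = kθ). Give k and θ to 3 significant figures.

k ≈ 2.63, θ ≈ 2.96

For Gamma(k, scale θ): mean = kθ, variance = kθ², so CV = 1/√k.
CV = SD/mean = 4.8/7.79 = 0.6162, hence k = 1/CV² = 2.63.
Then θ = mean/k = 7.79/2.63 = 2.96.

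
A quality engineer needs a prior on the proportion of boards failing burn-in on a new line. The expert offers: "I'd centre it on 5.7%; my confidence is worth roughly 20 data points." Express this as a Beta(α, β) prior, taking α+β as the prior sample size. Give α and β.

Under the effective-sample-size interpretation, Beta(α, β) has prior mean α/(α+β) and prior sample size α+β.
So α+β = 20 and α/(α+β) = 0.057, giving α = 0.057·20 = 1.14 and β = 20 − 1.14 = 18.86.

α = 1.14, β = 18.86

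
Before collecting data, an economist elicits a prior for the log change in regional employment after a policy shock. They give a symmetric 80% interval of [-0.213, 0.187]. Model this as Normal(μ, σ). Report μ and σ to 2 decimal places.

A symmetric 80% interval runs μ ± z·σ with z = 1.282.
Half-width = 0.2, so σ = 0.2/1.282 = 0.16.
μ is the interval midpoint, -0.01.

μ = -0.01, σ = 0.16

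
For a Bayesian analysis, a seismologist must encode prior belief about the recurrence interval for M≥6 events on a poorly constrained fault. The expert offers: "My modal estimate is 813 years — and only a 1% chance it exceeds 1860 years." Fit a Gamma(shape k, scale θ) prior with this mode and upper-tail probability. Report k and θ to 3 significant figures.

k ≈ 7.98, θ ≈ 116

Gamma(k,θ) with k>1 has mode (k−1)θ, so θ = 813/(k−1).
Need P(X < 1860) = 0.99 with θ tied to k this way. Start at k = 2, θ = 813: P(X<1860) ≈ 0.666.
Too low — raise k to concentrate. Iterating converges to k ≈ 7.98.
Then θ = 813/(7.98−1) ≈ 116.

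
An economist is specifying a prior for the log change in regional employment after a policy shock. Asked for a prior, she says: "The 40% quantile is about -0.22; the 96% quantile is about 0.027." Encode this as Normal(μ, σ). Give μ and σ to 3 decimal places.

For Normal(μ,σ), the p-quantile is μ + z_p·σ. Here z_{0.4} = -0.2533, z_{0.96} = 1.751.
So -0.22 = μ − 0.2533σ and 0.027 = μ + 1.751σ.
Subtracting: σ = (0.027 − -0.22)/(1.751 − (-0.2533)) = 0.123.
Then μ = -0.22 − (-0.2533)·0.123 = -0.189.

μ = -0.189, σ = 0.123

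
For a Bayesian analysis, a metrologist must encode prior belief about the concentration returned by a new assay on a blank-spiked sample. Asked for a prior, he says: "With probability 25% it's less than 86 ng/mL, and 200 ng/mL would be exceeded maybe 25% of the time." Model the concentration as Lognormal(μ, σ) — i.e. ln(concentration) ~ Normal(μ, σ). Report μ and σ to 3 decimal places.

μ ≈ 4.876, σ ≈ 0.626

If T ~ Lognormal(μ,σ) then ln T ~ Normal(μ,σ), so the p-quantile of ln T is μ + z_p·σ.
ln(86) = 4.454 and ln(200) = 5.298; z_{0.25} = -0.6745, z_{0.75} = 0.6745.
σ = (5.298 − 4.454)/(0.6745 − (-0.6745)) = 0.626.
μ = 4.454 − (-0.6745)·0.626 = 4.876.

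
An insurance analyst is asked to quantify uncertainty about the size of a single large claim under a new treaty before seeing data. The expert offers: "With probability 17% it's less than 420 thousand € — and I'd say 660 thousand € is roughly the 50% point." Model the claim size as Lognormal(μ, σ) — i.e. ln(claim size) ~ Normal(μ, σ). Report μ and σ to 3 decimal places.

μ ≈ 6.492, σ ≈ 0.474

If T ~ Lognormal(μ,σ) then ln T ~ Normal(μ,σ), so the p-quantile of ln T is μ + z_p·σ.
ln(420) = 6.04 and ln(660) = 6.492; z_{0.17} = -0.9542, z_{0.5} = 0.
σ = (6.492 − 6.04)/(0 − (-0.9542)) = 0.474.
μ = 6.04 − (-0.9542)·0.474 = 6.492.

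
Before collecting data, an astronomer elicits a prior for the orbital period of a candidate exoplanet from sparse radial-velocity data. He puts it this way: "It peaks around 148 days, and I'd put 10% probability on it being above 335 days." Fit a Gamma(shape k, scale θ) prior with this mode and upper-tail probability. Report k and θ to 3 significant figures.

k ≈ 3.88, θ ≈ 51.4

Gamma(k,θ) with k>1 has mode (k−1)θ, so θ = 148/(k−1).
Need P(X < 335) = 0.9 with θ tied to k this way. Start at k = 2, θ = 148: P(X<335) ≈ 0.661.
Too low — raise k to concentrate. Iterating converges to k ≈ 3.88.
Then θ = 148/(3.88−1) ≈ 51.4.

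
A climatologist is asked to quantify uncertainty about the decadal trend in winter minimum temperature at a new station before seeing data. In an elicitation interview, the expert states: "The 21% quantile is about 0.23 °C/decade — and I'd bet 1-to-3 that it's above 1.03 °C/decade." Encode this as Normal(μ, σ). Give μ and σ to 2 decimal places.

μ = 0.67, σ = 0.54

For Normal(μ,σ), the p-quantile is μ + z_p·σ. Here z_{0.21} = -0.8064, z_{0.75} = 0.6745.
So 0.23 = μ − 0.8064σ and 1.03 = μ + 0.6745σ.
Subtracting: σ = (1.03 − 0.23)/(0.6745 − (-0.8064)) = 0.54.
Then μ = 0.23 − (-0.8064)·0.54 = 0.67.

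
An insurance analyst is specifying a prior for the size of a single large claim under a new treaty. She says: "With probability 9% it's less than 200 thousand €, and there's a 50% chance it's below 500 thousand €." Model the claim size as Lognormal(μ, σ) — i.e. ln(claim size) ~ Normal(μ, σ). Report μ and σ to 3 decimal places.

μ ≈ 6.215, σ ≈ 0.683

If T ~ Lognormal(μ,σ) then ln T ~ Normal(μ,σ), so the p-quantile of ln T is μ + z_p·σ.
ln(200) = 5.298 and ln(500) = 6.215; z_{0.09} = -1.341, z_{0.5} = 0.
σ = (6.215 − 5.298)/(0 − (-1.341)) = 0.683.
μ = 5.298 − (-1.341)·0.683 = 6.215.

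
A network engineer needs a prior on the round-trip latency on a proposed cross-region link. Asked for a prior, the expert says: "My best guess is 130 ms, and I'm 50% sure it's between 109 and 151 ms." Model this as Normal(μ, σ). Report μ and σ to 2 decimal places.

μ = 130.00, σ = 31.13

A symmetric 50% interval runs μ ± z·σ with z = 0.6745.
Half-width = 21, so σ = 21/0.6745 = 31.13.
μ is the stated best guess, 130.00.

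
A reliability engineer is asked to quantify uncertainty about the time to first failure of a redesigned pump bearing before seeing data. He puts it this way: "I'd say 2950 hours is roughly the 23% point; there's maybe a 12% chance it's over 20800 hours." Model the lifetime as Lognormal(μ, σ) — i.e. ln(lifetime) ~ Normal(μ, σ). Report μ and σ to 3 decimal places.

μ ≈ 8.744, σ ≈ 1.021

If T ~ Lognormal(μ,σ) then ln T ~ Normal(μ,σ), so the p-quantile of ln T is μ + z_p·σ.
ln(2950) = 7.99 and ln(20800) = 9.943; z_{0.23} = -0.7388, z_{0.88} = 1.175.
σ = (9.943 − 7.99)/(1.175 − (-0.7388)) = 1.021.
μ = 7.99 − (-0.7388)·1.021 = 8.744.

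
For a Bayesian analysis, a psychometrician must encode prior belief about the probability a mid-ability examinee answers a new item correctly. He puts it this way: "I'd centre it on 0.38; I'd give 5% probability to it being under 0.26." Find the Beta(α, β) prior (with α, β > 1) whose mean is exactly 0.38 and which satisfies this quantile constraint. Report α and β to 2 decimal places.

α ≈ 15.56, β ≈ 25.39

With mean 0.38 fixed, write α = 0.38s, β = 0.62s where s = α+β.
Need P(θ < 0.26) = 0.05 under Beta(0.38s, 0.62s). Normal approximation: (q−m)/√(m(1−m)/s) ≈ z_{0.05} = -1.64, so s ≈ 0.38·0.62·(-1.64)²/(0.26−0.38)² = 44.3.
At s = 44.3: P(θ<0.26) ≈ 0.043. Adjusting to match 0.05 gives s ≈ 40.94.
So α = 0.38·40.94 ≈ 15.56, β = 0.62·40.94 ≈ 25.39.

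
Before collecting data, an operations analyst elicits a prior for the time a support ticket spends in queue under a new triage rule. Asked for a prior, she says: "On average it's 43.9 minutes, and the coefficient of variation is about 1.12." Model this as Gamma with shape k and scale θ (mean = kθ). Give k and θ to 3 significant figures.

For Gamma(k, scale θ): mean = kθ, variance = kθ², so CV = 1/√k.
CV = 1.12, hence k = 1/CV² = 0.797.
Then θ = mean/k = 43.9/0.797 = 55.1.

k ≈ 0.797, θ ≈ 55.1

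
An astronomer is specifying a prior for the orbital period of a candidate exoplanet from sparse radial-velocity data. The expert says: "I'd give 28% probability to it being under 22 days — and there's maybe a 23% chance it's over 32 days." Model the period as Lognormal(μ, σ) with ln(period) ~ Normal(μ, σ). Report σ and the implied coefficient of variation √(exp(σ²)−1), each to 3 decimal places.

σ ≈ 0.283, CV ≈ 0.289

If T ~ Lognormal(μ,σ) then ln T ~ Normal(μ,σ), so the p-quantile of ln T is μ + z_p·σ.
ln(22) = 3.091 and ln(32) = 3.466; z_{0.28} = -0.5828, z_{0.77} = 0.7388.
σ = (3.466 − 3.091)/(0.7388 − (-0.5828)) = 0.283.
μ = 3.091 − (-0.5828)·0.283 = 3.256.
CV = √(exp(σ²)−1) = √(exp(0.0804)−1) = 0.289.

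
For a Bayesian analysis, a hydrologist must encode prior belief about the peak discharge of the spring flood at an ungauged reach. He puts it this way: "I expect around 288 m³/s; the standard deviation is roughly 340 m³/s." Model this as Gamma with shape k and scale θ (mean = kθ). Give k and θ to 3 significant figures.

For Gamma(k, scale θ): mean = kθ, variance = kθ², so CV = 1/√k.
CV = SD/mean = 340/288 = 1.181, hence k = 1/CV² = 0.718.
Then θ = mean/k = 288/0.718 = 401.

k ≈ 0.718, θ ≈ 401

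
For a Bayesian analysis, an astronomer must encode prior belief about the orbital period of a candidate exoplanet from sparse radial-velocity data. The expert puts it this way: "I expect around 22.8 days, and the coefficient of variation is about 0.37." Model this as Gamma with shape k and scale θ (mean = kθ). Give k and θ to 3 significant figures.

For Gamma(k, scale θ): mean = kθ, variance = kθ², so CV = 1/√k.
CV = 0.37, hence k = 1/CV² = 7.3.
Then θ = mean/k = 22.8/7.3 = 3.12.

k ≈ 7.3, θ ≈ 3.12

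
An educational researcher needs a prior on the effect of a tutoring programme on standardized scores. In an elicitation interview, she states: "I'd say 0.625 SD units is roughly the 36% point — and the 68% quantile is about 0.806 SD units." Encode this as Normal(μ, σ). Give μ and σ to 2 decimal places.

For Normal(μ,σ), the p-quantile is μ + z_p·σ. Here z_{0.36} = -0.3585, z_{0.68} = 0.4677.
So 0.625 = μ − 0.3585σ and 0.806 = μ + 0.4677σ.
Subtracting: σ = (0.806 − 0.625)/(0.4677 − (-0.3585)) = 0.22.
Then μ = 0.625 − (-0.3585)·0.22 = 0.70.

μ = 0.70, σ = 0.22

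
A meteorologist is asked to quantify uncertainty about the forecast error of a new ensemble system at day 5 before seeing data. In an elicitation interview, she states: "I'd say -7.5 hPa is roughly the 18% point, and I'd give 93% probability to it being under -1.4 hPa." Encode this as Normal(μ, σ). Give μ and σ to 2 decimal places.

The p-quantile of Normal(μ,σ) is μ + z_p·σ, with z_{0.18} = -0.9154 and z_{0.93} = 1.476.
Eliminate σ: μ = (z₂·x₁ − z₁·x₂)/(z₂ − z₁) = (1.476·-7.5 − (-0.9154)·-1.4)/2.391 = -5.16.
Then σ = (x₂ − x₁)/(z₂ − z₁) = (-1.4 − -7.5)/2.391 = 2.55.

μ = -5.16, σ = 2.55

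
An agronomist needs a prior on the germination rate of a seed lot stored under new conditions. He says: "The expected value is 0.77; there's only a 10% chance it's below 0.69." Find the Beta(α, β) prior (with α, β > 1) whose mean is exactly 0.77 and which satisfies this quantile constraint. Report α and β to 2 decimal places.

α ≈ 36.65, β ≈ 10.95

With mean 0.77 fixed, write α = 0.77s, β = 0.23s where s = α+β.
Need P(θ < 0.69) = 0.1 under Beta(0.77s, 0.23s). Normal approximation: (q−m)/√(m(1−m)/s) ≈ z_{0.1} = -1.28, so s ≈ 0.77·0.23·(-1.28)²/(0.69−0.77)² = 45.4.
At s = 45.4: P(θ<0.69) ≈ 0.105. Adjusting to match 0.1 gives s ≈ 47.60.
So α = 0.77·47.60 ≈ 36.65, β = 0.23·47.60 ≈ 10.95.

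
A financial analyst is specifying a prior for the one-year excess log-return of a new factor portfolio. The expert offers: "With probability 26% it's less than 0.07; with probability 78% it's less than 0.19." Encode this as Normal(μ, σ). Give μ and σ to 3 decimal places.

μ = 0.125, σ = 0.085

The p-quantile of Normal(μ,σ) is μ + z_p·σ, with z_{0.26} = -0.6433 and z_{0.78} = 0.7722.
Eliminate σ: μ = (z₂·x₁ − z₁·x₂)/(z₂ − z₁) = (0.7722·0.07 − (-0.6433)·0.19)/1.416 = 0.125.
Then σ = (x₂ − x₁)/(z₂ − z₁) = (0.19 − 0.07)/1.416 = 0.085.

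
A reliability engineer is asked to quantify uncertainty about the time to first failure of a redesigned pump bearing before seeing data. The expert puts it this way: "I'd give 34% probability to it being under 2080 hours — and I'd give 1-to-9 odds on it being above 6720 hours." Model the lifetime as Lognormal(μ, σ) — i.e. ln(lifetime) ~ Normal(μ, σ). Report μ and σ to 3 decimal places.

If T ~ Lognormal(μ,σ) then ln T ~ Normal(μ,σ), so the p-quantile of ln T is μ + z_p·σ.
ln(2080) = 7.64 and ln(6720) = 8.813; z_{0.34} = -0.4125, z_{0.9} = 1.282.
σ = (8.813 − 7.64)/(1.282 − (-0.4125)) = 0.692.
μ = 7.64 − (-0.4125)·0.692 = 7.926.

μ ≈ 7.926, σ ≈ 0.692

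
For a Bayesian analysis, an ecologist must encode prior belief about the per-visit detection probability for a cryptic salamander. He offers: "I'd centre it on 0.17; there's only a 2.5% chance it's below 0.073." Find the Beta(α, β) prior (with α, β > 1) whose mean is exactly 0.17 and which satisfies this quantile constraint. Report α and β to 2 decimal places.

α ≈ 6.99, β ≈ 34.14

With mean 0.17 fixed, write α = 0.17s, β = 0.83s where s = α+β.
Need P(θ < 0.073) = 0.025 under Beta(0.17s, 0.83s). Normal approximation: (q−m)/√(m(1−m)/s) ≈ z_{0.025} = -1.96, so s ≈ 0.17·0.83·(-1.96)²/(0.073−0.17)² = 57.6.
At s = 57.6: P(θ<0.073) ≈ 0.009. Adjusting to match 0.025 gives s ≈ 41.13.
So α = 0.17·41.13 ≈ 6.99, β = 0.83·41.13 ≈ 34.14.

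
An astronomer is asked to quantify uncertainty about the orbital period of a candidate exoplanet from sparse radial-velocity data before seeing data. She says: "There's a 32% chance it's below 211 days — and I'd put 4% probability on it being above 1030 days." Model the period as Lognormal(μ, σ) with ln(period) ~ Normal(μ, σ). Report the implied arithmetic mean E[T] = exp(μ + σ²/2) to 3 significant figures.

If T ~ Lognormal(μ,σ) then ln T ~ Normal(μ,σ), so the p-quantile of ln T is μ + z_p·σ.
ln(211) = 5.352 and ln(1030) = 6.937; z_{0.32} = -0.4677, z_{0.96} = 1.751.
σ = (6.937 − 5.352)/(1.751 − (-0.4677)) = 0.715.
μ = 5.352 − (-0.4677)·0.715 = 5.686.
E[T] = exp(μ + σ²/2) = exp(5.686 + 0.2554) = 381 days.

E[T] ≈ 381 days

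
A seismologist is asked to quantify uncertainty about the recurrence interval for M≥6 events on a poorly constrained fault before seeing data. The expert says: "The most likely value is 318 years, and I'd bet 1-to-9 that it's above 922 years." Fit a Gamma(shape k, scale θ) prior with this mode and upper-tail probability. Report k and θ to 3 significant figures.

Gamma(k,θ) with k>1 has mode (k−1)θ, so θ = 318/(k−1).
Need P(X < 922) = 0.9 with θ tied to k this way. Start at k = 2, θ = 318: P(X<922) ≈ 0.785.
Too low — raise k to concentrate. Iterating converges to k ≈ 2.68.
Then θ = 318/(2.68−1) ≈ 189.

k ≈ 2.68, θ ≈ 189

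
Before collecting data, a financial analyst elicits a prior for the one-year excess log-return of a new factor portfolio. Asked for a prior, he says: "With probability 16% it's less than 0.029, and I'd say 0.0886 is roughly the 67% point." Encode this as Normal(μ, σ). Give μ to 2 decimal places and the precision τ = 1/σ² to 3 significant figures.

μ = 0.07, τ = 579

For Normal(μ,σ), the p-quantile is μ + z_p·σ. Here z_{0.16} = -0.9945, z_{0.67} = 0.4399.
So 0.029 = μ − 0.9945σ and 0.0886 = μ + 0.4399σ.
Subtracting: σ = (0.0886 − 0.029)/(0.4399 − (-0.9945)) = 0.04.
Then μ = 0.029 − (-0.9945)·0.04 = 0.07.
Precision τ = 1/σ² = 1/0.04155² = 579.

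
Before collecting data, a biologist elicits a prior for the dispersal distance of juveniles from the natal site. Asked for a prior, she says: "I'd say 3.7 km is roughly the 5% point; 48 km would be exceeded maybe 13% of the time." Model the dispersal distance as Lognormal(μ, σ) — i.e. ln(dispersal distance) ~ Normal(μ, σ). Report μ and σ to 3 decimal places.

If T ~ Lognormal(μ,σ) then ln T ~ Normal(μ,σ), so the p-quantile of ln T is μ + z_p·σ.
ln(3.7) = 1.308 and ln(48) = 3.871; z_{0.05} = -1.645, z_{0.87} = 1.126.
σ = (3.871 − 1.308)/(1.126 − (-1.645)) = 0.925.
μ = 1.308 − (-1.645)·0.925 = 2.830.

μ ≈ 2.830, σ ≈ 0.925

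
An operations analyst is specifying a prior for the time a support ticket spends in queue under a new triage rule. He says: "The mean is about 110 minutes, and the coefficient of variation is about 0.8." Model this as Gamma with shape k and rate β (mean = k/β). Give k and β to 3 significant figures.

k ≈ 1.56, β ≈ 0.0142

For Gamma(k, rate β): mean = k/β, variance = k/β², so CV = 1/√k.
CV = 0.8, hence k = 1/CV² = 1.56.
Then β = k/mean = 1.56/110 = 0.0142.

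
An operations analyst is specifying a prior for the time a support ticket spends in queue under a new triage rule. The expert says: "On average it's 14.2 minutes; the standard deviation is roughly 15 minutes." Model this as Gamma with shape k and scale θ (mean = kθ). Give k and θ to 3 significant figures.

k ≈ 0.896, θ ≈ 15.8

For Gamma(k, scale θ): mean = kθ, variance = kθ², so CV = 1/√k.
CV = SD/mean = 15/14.2 = 1.056, hence k = 1/CV² = 0.896.
Then θ = mean/k = 14.2/0.896 = 15.8.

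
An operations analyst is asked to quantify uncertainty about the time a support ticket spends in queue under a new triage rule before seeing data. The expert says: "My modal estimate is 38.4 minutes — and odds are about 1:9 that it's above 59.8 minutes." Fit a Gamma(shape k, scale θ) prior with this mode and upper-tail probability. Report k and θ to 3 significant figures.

k ≈ 10.5, θ ≈ 4.03

Gamma(k,θ) with k>1 has mode (k−1)θ, so θ = 38.4/(k−1).
Need P(X < 59.8) = 0.9 with θ tied to k this way. Start at k = 2, θ = 38.4: P(X<59.8) ≈ 0.461.
Too low — raise k to concentrate. Iterating converges to k ≈ 10.5.
Then θ = 38.4/(10.5−1) ≈ 4.03.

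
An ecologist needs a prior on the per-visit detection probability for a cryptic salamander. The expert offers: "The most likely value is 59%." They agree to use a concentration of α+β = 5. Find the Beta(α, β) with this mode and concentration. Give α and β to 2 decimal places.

For α,β > 1 the Beta mode is (α−1)/(α+β−2). With α+β = 5, the mode is (α−1)/3.
Set (α−1)/3 = 0.59 → α = 1 + 0.59·3 = 2.77.
β = 5 − α = 2.23.

α = 2.77, β = 2.23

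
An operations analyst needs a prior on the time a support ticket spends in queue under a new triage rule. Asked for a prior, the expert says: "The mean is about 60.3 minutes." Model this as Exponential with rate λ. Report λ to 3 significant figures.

λ ≈ 0.0166

Exponential mean = 1/λ, so λ = 1/60.3 = 0.0166.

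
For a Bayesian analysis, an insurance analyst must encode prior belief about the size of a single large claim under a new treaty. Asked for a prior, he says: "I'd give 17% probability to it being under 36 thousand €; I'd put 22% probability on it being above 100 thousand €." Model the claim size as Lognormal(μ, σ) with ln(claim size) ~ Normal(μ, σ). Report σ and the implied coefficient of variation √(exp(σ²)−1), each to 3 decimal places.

If T ~ Lognormal(μ,σ) then ln T ~ Normal(μ,σ), so the p-quantile of ln T is μ + z_p·σ.
ln(36) = 3.584 and ln(100) = 4.605; z_{0.17} = -0.9542, z_{0.78} = 0.7722.
σ = (4.605 − 3.584)/(0.7722 − (-0.9542)) = 0.592.
μ = 3.584 − (-0.9542)·0.592 = 4.148.
CV = √(exp(σ²)−1) = √(exp(0.3502)−1) = 0.648.

σ ≈ 0.592, CV ≈ 0.648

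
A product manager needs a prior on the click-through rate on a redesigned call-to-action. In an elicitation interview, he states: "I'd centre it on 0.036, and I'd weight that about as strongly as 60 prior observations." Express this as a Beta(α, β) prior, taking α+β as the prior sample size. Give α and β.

Under the effective-sample-size interpretation, Beta(α, β) has prior mean α/(α+β) and prior sample size α+β.
So α+β = 60 and α/(α+β) = 0.036, giving α = 0.036·60 = 2.16 and β = 60 − 2.16 = 57.84.

α = 2.16, β = 57.84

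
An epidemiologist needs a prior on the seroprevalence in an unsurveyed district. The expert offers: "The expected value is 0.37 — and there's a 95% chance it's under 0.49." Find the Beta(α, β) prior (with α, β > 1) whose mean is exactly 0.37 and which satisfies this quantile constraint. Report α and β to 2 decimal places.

With mean 0.37 fixed, write α = 0.37s, β = 0.63s where s = α+β.
Need P(θ < 0.49) = 0.95 under Beta(0.37s, 0.63s). Normal approximation: (q−m)/√(m(1−m)/s) ≈ z_{0.95} = 1.64, so s ≈ 0.37·0.63·(1.64)²/(0.49−0.37)² = 43.8.
At s = 43.8: P(θ<0.49) ≈ 0.947. Adjusting to match 0.95 gives s ≈ 45.36.
So α = 0.37·45.36 ≈ 16.78, β = 0.63·45.36 ≈ 28.58.

α ≈ 16.78, β ≈ 28.58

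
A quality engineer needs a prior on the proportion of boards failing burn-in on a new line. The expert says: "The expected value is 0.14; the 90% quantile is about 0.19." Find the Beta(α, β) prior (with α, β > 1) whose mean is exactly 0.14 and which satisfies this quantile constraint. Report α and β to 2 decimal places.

With mean 0.14 fixed, write α = 0.14s, β = 0.86s where s = α+β.
Need P(θ < 0.19) = 0.9 under Beta(0.14s, 0.86s). Normal approximation: (q−m)/√(m(1−m)/s) ≈ z_{0.9} = 1.28, so s ≈ 0.14·0.86·(1.28)²/(0.19−0.14)² = 79.1.
At s = 79.1: P(θ<0.19) ≈ 0.894. Adjusting to match 0.9 gives s ≈ 83.73.
So α = 0.14·83.73 ≈ 11.72, β = 0.86·83.73 ≈ 72.01.

α ≈ 11.72, β ≈ 72.01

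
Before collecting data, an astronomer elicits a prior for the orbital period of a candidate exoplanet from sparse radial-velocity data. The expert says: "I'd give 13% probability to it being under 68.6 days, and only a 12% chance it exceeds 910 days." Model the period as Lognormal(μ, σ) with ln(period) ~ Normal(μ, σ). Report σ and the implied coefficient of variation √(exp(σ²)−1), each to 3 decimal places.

σ ≈ 1.123, CV ≈ 1.591

If T ~ Lognormal(μ,σ) then ln T ~ Normal(μ,σ), so the p-quantile of ln T is μ + z_p·σ.
ln(68.6) = 4.228 and ln(910) = 6.813; z_{0.13} = -1.126, z_{0.88} = 1.175.
σ = (6.813 − 4.228)/(1.175 − (-1.126)) = 1.123.
μ = 4.228 − (-1.126)·1.123 = 5.494.
CV = √(exp(σ²)−1) = √(exp(1.2618)−1) = 1.591.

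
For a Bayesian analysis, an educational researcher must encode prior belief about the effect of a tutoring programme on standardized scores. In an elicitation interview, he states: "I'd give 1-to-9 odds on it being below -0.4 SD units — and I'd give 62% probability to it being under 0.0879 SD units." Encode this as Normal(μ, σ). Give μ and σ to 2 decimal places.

The p-quantile of Normal(μ,σ) is μ + z_p·σ, with z_{0.1} = -1.282 and z_{0.62} = 0.3055.
Eliminate σ: μ = (z₂·x₁ − z₁·x₂)/(z₂ − z₁) = (0.3055·-0.4 − (-1.282)·0.0879)/1.587 = -0.01.
Then σ = (x₂ − x₁)/(z₂ − z₁) = (0.0879 − -0.4)/1.587 = 0.31.

μ = -0.01, σ = 0.31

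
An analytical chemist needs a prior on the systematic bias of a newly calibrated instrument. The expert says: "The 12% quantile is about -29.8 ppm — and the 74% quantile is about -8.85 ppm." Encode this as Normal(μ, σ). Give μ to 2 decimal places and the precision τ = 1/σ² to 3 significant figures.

μ = -16.26, τ = 0.00753

The p-quantile of Normal(μ,σ) is μ + z_p·σ, with z_{0.12} = -1.175 and z_{0.74} = 0.6433.
Eliminate σ: μ = (z₂·x₁ − z₁·x₂)/(z₂ − z₁) = (0.6433·-29.8 − (-1.175)·-8.85)/1.818 = -16.26.
Then σ = (x₂ − x₁)/(z₂ − z₁) = (-8.85 − -29.8)/1.818 = 11.52.
Precision τ = 1/σ² = 1/11.52² = 0.00753.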